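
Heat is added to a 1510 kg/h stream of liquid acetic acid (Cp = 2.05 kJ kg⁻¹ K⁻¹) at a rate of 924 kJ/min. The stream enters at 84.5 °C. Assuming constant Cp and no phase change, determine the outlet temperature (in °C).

Q = 924 kJ/min = 55440 kJ/h
ΔT = Q/(ṁ·Cp) = 55440/(1510×2.05) = 17.91 K
T_out = 84.5 + 17.91 = 102.41 °C

T_out = 102 °C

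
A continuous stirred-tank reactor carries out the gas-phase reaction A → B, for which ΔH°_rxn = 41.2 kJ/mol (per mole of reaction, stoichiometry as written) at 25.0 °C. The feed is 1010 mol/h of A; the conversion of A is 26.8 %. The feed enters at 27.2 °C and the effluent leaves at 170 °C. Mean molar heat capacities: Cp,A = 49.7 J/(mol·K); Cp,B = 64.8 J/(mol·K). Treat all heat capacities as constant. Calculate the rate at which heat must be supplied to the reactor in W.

Extent of reaction ξ = 0.268 × 1010 = 270.68 mol/h
Reaction term: ξ·ΔH°_rxn = 270.68 × 41.2 = 11152 kJ/h
Sensible, feed 27.2→25 °C: -110.43 kJ/h
Outlet flows (mol/h): A 739.32, B 270.68
Sensible, products 25→170 °C: 7871.2 kJ/h
Q = ΔH = 18913 kJ/h = 5.2536 kW
Heat supplied = 5253.6 W

Q_in = 5250 W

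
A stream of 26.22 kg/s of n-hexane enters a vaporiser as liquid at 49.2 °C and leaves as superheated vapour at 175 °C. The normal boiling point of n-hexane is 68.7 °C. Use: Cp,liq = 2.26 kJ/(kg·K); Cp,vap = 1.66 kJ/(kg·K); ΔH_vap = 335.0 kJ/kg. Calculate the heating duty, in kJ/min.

Q = 874000 kJ/min

liquid 49.2→68.7 °C: 44.07 kJ/kg
vaporisation at 68.7 °C: 335 kJ/kg
vapour 68.7→175 °C: 176.46 kJ/kg
Δh = 44.07 + 335 + 176.46 = 555.53 kJ/kg
Q = ṁ·Δh = 26.22 kg/s × 555.53 kJ/kg = 14566 kJ/s
|Q| = 14566 kW = 873960 kJ/min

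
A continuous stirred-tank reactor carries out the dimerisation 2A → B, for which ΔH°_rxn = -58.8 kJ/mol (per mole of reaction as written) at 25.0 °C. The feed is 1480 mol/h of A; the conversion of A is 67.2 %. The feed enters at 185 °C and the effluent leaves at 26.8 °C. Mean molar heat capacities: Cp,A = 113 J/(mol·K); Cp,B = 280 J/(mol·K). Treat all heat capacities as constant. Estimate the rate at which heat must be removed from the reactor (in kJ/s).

Extent of reaction ξ = 0.672 × 1480 / 2 = 497.28 mol/h
Reaction term: ξ·ΔH°_rxn = 497.28 × -58.8 = -29240 kJ/h
Sensible, feed 185→25 °C: -26758 kJ/h
Outlet flows (mol/h): A 485.44, B 497.28
Sensible, products 25→26.8 °C: 349.37 kJ/h
Q = ΔH = -55649 kJ/h = -15.458 kW
Heat removed = 15.458 kJ/s

Q_out = 15.5 kJ/s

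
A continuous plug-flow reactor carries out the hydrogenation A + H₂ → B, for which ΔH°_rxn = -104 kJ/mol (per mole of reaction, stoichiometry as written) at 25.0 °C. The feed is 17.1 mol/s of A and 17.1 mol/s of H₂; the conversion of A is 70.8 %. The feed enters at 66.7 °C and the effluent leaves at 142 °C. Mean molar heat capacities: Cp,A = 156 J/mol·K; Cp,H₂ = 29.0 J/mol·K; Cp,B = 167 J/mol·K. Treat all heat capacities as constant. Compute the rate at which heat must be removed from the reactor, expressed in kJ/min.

Extent of reaction ξ = 0.708 × 17.1 = 12.107 mol/s
Reaction term: ξ·ΔH°_rxn = 12.107 × -104 = -1259.1 kJ/s
Sensible, feed 66.7→25 °C: -131.92 kJ/s
Outlet flows (mol/s): A 4.9932, H₂ 4.9932, B 12.107
Sensible, products 25→142 °C: 344.63 kJ/s
Q = ΔH = -1046.4 kJ/s = -1046.4 kW
Heat removed = 62784 kJ/min

Q_out = 62800 kJ/min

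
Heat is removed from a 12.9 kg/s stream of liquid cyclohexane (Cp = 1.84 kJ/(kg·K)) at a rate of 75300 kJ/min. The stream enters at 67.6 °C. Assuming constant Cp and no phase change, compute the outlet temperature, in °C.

T_out = 14.7 °C

Q = 75300 kJ/min = 1255 kJ/s
ΔT = Q/(ṁ·Cp) = 1255/(12.9×1.84) = 52.873 K
T_out = 67.6 − 52.873 = 14.727 °C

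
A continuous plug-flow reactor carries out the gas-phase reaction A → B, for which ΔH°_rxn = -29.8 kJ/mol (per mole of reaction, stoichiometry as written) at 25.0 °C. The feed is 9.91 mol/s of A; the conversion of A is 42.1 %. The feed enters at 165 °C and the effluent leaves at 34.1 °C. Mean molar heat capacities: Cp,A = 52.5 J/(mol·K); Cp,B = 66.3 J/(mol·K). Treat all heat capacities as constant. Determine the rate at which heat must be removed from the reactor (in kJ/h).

Extent of reaction ξ = 0.421 × 9.91 = 4.1721 mol/s
Reaction term: ξ·ΔH°_rxn = 4.1721 × -29.8 = -124.33 kJ/s
Sensible, feed 165→25 °C: -72.838 kJ/s
Outlet flows (mol/s): A 5.7379, B 4.1721
Sensible, products 25→34.1 °C: 5.2584 kJ/s
Q = ΔH = -191.91 kJ/s = -191.91 kW
Heat removed = 690870 kJ/h

Q_out = 691000 kJ/h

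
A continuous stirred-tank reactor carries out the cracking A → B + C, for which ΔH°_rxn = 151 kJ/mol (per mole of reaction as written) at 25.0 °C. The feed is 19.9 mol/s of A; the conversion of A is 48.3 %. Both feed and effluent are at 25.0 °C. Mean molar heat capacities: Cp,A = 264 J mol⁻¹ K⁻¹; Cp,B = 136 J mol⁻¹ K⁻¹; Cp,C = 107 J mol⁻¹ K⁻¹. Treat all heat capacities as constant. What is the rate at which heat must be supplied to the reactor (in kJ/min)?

Extent of reaction ξ = 0.483 × 19.9 = 9.6117 mol/s
Reaction term: ξ·ΔH°_rxn = 9.6117 × 151 = 1451.4 kJ/s
Q = ΔH = 1451.4 kJ/s = 1451.4 kW
Heat supplied = 87082 kJ/min

Q_in = 87100 kJ/min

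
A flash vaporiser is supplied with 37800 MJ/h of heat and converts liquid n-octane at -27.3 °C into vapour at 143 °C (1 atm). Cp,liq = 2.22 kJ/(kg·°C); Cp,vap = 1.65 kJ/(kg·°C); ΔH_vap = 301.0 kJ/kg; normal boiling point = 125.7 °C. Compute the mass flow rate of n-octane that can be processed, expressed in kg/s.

Δh = 2.22×(125.7−-27.3) + 301.0 + 1.65×(143−125.7) = 669.21 kJ/kg
Q = 37800 MJ/h = 10500 kJ/s = 10500 kJ/s
ṁ = Q/Δh = 10500 / 669.21 = 15.69 kg/s

ṁ = 15.7 kg/s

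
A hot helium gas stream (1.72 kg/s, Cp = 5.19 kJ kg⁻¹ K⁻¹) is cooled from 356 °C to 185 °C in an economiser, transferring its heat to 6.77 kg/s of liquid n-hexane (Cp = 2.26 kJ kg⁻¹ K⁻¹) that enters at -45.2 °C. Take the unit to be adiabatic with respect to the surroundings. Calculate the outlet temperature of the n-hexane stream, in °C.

T_c,out = 54.6 °C

Heat released by hot stream: Q = 1.72 × 5.19 × (356 − 185) = 1526.5 kJ/s
Energy balance on cold side (adiabatic exchanger): Q = ṁ_c·Cp_c·(T_c,out − T_c,in)
T_c,out = -45.2 + 1526.5/(6.77 × 2.26) = 54.569 °C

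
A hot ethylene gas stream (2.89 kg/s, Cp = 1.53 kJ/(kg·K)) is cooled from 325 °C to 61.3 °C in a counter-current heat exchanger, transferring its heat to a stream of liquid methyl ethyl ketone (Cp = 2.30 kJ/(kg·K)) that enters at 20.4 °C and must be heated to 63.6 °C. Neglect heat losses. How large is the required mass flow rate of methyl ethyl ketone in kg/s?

Heat released by hot stream: Q = 2.89 × 1.53 × (325 − 61.3) = 1166 kJ/s
Energy balance on cold side (adiabatic exchanger): Q = ṁ_c·Cp_c·(T_c,out − T_c,in)
ṁ_c = 1166 / [2.30 × (63.6 − 20.4)] = 11.735 kg/s

ṁ_c = 11.7 kg/s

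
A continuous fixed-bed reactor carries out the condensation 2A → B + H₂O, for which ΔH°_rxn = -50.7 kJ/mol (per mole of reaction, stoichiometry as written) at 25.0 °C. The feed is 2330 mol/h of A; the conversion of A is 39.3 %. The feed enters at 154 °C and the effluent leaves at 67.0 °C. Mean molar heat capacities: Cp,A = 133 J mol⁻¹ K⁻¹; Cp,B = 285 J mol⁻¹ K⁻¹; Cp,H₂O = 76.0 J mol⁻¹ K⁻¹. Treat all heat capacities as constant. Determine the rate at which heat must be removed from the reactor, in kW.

Extent of reaction ξ = 0.393 × 2330 / 2 = 457.85 mol/h
Reaction term: ξ·ΔH°_rxn = 457.85 × -50.7 = -23213 kJ/h
Sensible, feed 154→25 °C: -39976 kJ/h
Outlet flows (mol/h): A 1414.3, B 457.85, H₂O 457.85
Sensible, products 25→67.0 °C: 14842 kJ/h
Q = ΔH = -48346 kJ/h = -13.43 kW
Heat removed = 13.43 kW

Q_out = 13.4 kW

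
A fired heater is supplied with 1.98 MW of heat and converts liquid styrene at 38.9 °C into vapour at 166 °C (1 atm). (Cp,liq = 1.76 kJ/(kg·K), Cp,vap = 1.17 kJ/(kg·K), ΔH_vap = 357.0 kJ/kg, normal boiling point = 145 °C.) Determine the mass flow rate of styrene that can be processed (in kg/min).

Δh = 1.76×(145−38.9) + 357.0 + 1.17×(166−145) = 568.31 kJ/kg
Q = 1.98 MW = 1980 kJ/s = 118800 kJ/min
ṁ = Q/Δh = 118800 / 568.31 = 209.04 kg/min

ṁ = 209 kg/min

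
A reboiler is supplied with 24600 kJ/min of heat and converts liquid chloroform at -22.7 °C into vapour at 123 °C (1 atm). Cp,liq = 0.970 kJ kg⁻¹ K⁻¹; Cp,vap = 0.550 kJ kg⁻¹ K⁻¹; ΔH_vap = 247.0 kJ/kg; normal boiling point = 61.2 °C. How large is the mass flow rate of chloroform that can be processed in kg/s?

ṁ = 1.13 kg/s

Δh = 0.970×(61.2−-22.7) + 247.0 + 0.550×(123−61.2) = 362.37 kJ/kg
Q = 24600 kJ/min = 410 kJ/s = 410 kJ/s
ṁ = Q/Δh = 410 / 362.37 = 1.1314 kg/s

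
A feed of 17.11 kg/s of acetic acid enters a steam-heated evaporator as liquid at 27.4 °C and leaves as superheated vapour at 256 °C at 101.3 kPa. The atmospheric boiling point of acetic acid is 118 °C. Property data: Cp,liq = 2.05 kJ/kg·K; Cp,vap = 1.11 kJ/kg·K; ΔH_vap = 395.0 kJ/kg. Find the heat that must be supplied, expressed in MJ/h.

Q = 45200 MJ/h

liquid 27.4→118 °C: 185.73 kJ/kg
vaporisation at 118 °C: 395 kJ/kg
vapour 118→256 °C: 153.18 kJ/kg
Δh = 185.73 + 395 + 153.18 = 733.91 kJ/kg
Q = ṁ·Δh = 17.11 kg/s × 733.91 kJ/kg = 12557 kJ/s
|Q| = 12557 kW = 45206 MJ/h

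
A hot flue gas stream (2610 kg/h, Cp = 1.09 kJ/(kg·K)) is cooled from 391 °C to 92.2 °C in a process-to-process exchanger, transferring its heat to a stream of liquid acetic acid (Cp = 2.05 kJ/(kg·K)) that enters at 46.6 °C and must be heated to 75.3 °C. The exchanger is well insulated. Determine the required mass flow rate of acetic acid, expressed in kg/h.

ṁ_c = 14400 kg/h

Heat released by hot stream: Q = 2610 × 1.09 × (391 − 92.2) = 850060 kJ/h
Energy balance on cold side (adiabatic exchanger): Q = ṁ_c·Cp_c·(T_c,out − T_c,in)
ṁ_c = 850060 / [2.05 × (75.3 − 46.6)] = 14448 kg/h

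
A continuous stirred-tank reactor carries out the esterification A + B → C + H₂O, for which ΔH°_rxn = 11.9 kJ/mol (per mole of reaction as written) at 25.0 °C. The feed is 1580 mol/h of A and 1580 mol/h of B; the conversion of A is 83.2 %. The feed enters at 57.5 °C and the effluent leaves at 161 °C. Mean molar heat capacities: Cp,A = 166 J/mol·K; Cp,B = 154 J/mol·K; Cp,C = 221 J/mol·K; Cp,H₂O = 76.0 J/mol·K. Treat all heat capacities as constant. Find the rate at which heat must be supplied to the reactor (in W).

Extent of reaction ξ = 0.832 × 1580 = 1314.6 mol/h
Reaction term: ξ·ΔH°_rxn = 1314.6 × 11.9 = 15643 kJ/h
Sensible, feed 57.5→25 °C: -16432 kJ/h
Outlet flows (mol/h): A 265.44, B 265.44, C 1314.6, H₂O 1314.6
Sensible, products 25→161 °C: 64650 kJ/h
Q = ΔH = 63861 kJ/h = 17.739 kW
Heat supplied = 17739 W

Q_in = 17700 W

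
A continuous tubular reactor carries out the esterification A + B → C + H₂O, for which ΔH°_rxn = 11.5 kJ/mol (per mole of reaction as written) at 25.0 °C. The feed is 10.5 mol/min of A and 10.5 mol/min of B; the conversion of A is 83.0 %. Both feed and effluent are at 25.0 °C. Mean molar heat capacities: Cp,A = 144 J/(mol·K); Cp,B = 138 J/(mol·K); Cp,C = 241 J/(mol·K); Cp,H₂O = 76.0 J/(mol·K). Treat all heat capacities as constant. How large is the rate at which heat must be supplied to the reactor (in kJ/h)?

Q_in = 6010 kJ/h

Extent of reaction ξ = 0.830 × 10.5 = 8.715 mol/min
Reaction term: ξ·ΔH°_rxn = 8.715 × 11.5 = 100.22 kJ/min
Q = ΔH = 100.22 kJ/min = 1.6704 kW
Heat supplied = 6013.3 kJ/h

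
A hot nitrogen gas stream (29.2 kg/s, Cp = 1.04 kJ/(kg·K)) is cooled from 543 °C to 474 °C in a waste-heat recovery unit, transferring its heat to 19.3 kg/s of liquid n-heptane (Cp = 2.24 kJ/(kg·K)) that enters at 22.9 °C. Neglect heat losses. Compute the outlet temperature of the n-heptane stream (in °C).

T_c,out = 71.4 °C

Heat released by hot stream: Q = 29.2 × 1.04 × (543 − 474) = 2095.4 kJ/s
Energy balance on cold side (adiabatic exchanger): Q = ṁ_c·Cp_c·(T_c,out − T_c,in)
T_c,out = 22.9 + 2095.4/(19.3 × 2.24) = 71.369 °C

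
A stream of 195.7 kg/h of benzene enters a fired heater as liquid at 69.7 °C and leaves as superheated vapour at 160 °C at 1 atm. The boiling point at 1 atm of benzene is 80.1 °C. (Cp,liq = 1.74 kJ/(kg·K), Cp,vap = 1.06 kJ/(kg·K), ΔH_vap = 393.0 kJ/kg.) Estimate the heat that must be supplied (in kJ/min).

liquid 69.7→80.1 °C: 18.096 kJ/kg
vaporisation at 80.1 °C: 393 kJ/kg
vapour 80.1→160 °C: 84.694 kJ/kg
Δh = 18.096 + 393 + 84.694 = 495.79 kJ/kg
Q = ṁ·Δh = 195.7 kg/h × 495.79 kJ/kg = 97026 kJ/h
|Q| = 26.952 kW = 1617.1 kJ/min

Q = 1620 kJ/min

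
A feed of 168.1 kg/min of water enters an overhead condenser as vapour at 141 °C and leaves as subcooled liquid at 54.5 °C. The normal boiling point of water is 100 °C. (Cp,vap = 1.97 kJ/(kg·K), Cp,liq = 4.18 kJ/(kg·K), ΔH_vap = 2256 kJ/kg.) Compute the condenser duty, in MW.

Q_c = 7.08 MW

vapour 141→100 °C: -80.77 kJ/kg
condensation at 100 °C: -2256 kJ/kg
liquid 100→54.5 °C: -190.19 kJ/kg
Δh = -80.77 + -2256 + -190.19 = -2527 kJ/kg
Q = ṁ·Δh = 168.1 kg/min × -2527 kJ/kg = -424780 kJ/min
|Q| = 7079.7 kW = 7.0797 MW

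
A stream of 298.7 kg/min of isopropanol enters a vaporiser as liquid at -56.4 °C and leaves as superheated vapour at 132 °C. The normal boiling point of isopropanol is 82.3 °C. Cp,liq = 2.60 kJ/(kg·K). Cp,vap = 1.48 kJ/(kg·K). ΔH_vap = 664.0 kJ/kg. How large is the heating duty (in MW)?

Q = 5.47 MW

liquid -56.4→82.3 °C: 360.62 kJ/kg
vaporisation at 82.3 °C: 664 kJ/kg
vapour 82.3→132 °C: 73.556 kJ/kg
Δh = 360.62 + 664 + 73.556 = 1098.2 kJ/kg
Q = ṁ·Δh = 298.7 kg/min × 1098.2 kJ/kg = 328030 kJ/min
|Q| = 5467.1 kW = 5.4671 MW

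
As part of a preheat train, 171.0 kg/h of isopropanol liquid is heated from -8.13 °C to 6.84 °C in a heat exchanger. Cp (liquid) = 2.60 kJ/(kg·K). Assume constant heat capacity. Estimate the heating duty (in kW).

Q = 1.85 kW

Q = ṁ·Cp·ΔT = 171.0 × 2.60 × (6.84 − -8.13) = 6655.7 kJ/h
Converting: 6655.7 / 3600 s = 1.8488 kW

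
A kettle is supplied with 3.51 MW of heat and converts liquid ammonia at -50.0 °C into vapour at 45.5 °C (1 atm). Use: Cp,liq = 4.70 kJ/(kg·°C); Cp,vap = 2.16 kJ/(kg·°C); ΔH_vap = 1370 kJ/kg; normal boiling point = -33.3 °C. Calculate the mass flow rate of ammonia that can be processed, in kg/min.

ṁ = 130 kg/min

Δh = 4.70×(-33.3−-50.0) + 1370 + 2.16×(45.5−-33.3) = 1618.7 kJ/kg
Q = 3.51 MW = 3510 kJ/s = 210600 kJ/min
ṁ = Q/Δh = 210600 / 1618.7 = 130.1 kg/min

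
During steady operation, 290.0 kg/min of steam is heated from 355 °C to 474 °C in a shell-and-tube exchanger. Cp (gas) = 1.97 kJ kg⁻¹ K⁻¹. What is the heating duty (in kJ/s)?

Q = 1130 kJ/s

Q = ṁ·Cp·ΔT = 290.0 × 1.97 × (474 − 355) = 67985 kJ/min
Converting: 67985 / 60 s = 1133.1 kW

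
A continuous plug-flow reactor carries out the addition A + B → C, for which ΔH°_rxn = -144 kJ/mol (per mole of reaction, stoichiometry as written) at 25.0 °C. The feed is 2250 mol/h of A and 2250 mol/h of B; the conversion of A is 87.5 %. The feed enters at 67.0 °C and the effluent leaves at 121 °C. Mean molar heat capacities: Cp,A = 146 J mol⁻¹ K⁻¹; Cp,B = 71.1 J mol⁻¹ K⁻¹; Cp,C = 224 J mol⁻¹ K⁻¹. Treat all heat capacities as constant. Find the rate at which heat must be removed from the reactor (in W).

Extent of reaction ξ = 0.875 × 2250 = 1968.8 mol/h
Reaction term: ξ·ΔH°_rxn = 1968.8 × -144 = -283500 kJ/h
Sensible, feed 67.0→25 °C: -20516 kJ/h
Outlet flows (mol/h): A 281.25, B 281.25, C 1968.8
Sensible, products 25→121 °C: 48198 kJ/h
Q = ΔH = -255820 kJ/h = -71.061 kW
Heat removed = 71061 W

Q_out = 71100 W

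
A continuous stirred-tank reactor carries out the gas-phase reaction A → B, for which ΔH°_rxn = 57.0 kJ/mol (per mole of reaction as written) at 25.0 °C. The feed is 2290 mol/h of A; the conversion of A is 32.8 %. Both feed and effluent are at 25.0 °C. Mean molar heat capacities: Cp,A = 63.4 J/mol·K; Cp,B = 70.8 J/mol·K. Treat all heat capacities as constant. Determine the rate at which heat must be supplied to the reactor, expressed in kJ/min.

Extent of reaction ξ = 0.328 × 2290 = 751.12 mol/h
Reaction term: ξ·ΔH°_rxn = 751.12 × 57.0 = 42814 kJ/h
Q = ΔH = 42814 kJ/h = 11.893 kW
Heat supplied = 713.56 kJ/min

Q_in = 714 kJ/min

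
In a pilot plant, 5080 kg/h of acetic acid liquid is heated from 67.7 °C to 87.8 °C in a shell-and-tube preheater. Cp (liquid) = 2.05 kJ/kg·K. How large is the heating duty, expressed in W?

Q = ṁ·Cp·ΔT = 5080 × 2.05 × (87.8 − 67.7) = 209320 kJ/h
Converting: 209320 / 3600 s = 58.145 kW
Heating duty = 58145 W

Q = 58100 W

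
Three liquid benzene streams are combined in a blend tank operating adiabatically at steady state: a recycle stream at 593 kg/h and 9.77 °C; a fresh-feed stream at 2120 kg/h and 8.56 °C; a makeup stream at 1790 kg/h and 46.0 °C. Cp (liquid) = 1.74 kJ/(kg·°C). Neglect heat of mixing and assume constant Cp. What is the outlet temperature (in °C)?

No heat crosses the boundary, so H_out = H_in.
Σ ṁᵢCp,ᵢTᵢ = 593×1.74×9.77 + 2120×1.74×8.56 + 1790×1.74×46.0 = 184930
Σ ṁᵢCp,ᵢ = 593×1.74 + 2120×1.74 + 1790×1.74 = 7835.2
T_out = 184930 / 7835.2 = 23.602 °C

T_out = 23.6 °C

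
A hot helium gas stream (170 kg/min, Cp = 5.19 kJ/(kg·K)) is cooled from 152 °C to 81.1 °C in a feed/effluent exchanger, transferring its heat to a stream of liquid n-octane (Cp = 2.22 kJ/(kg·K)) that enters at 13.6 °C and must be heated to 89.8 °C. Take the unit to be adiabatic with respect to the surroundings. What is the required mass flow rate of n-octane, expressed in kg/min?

Heat released by hot stream: Q = 170 × 5.19 × (152 − 81.1) = 62555 kJ/min
Energy balance on cold side (adiabatic exchanger): Q = ṁ_c·Cp_c·(T_c,out − T_c,in)
ṁ_c = 62555 / [2.22 × (89.8 − 13.6)] = 369.79 kg/min

ṁ_c = 370 kg/min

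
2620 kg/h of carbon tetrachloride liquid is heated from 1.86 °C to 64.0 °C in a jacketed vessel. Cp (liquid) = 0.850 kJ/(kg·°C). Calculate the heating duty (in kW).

Q = 38.4 kW

Q = ṁ·Cp·ΔT = 2620 × 0.850 × (64.0 − 1.86) = 138390 kJ/h
Converting: 138390 / 3600 s = 38.44 kW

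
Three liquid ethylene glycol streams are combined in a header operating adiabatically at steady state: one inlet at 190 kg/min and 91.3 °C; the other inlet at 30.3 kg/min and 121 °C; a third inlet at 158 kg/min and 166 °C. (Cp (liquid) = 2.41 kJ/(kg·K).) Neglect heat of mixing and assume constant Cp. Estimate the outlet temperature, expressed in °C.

Adiabatic, steady state ⇒ Σ ṁᵢCp,ᵢ(T_out − Tᵢ) = 0
T_out = Σ ṁᵢCp,ᵢTᵢ / Σ ṁᵢCp,ᵢ
      = 113850 / 911.7 = 124.88 °C

T_out = 125 °C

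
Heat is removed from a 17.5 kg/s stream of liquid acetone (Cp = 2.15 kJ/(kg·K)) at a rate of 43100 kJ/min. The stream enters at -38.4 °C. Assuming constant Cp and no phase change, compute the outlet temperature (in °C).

T_out = -57.5 °C

Q = 43100 kJ/min = 718.33 kJ/s
ΔT = Q/(ṁ·Cp) = 718.33/(17.5×2.15) = 19.092 K
T_out = -38.4 − 19.092 = -57.492 °C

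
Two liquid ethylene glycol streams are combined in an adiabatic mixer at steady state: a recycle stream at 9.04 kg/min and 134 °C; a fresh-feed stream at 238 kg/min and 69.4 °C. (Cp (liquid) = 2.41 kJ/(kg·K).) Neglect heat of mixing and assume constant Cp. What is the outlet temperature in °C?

T_out = 71.8 °C

Adiabatic, steady state ⇒ Σ ṁᵢCp,ᵢ(T_out − Tᵢ) = 0
Σ ṁᵢCp,ᵢTᵢ = 9.04×2.41×134 + 238×2.41×69.4 = 42726
Σ ṁᵢCp,ᵢ = 9.04×2.41 + 238×2.41 = 595.37
T_out = 42726 / 595.37 = 71.764 °C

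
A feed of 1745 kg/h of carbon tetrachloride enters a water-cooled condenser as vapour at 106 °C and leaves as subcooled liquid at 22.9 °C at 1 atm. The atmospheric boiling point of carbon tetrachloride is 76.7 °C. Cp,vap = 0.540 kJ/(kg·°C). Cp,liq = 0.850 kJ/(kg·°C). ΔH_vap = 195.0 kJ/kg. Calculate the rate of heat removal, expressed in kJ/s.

Q_c = 124 kJ/s

vapour 106→76.7 °C: -15.822 kJ/kg
condensation at 76.7 °C: -195 kJ/kg
liquid 76.7→22.9 °C: -45.73 kJ/kg
Δh = -15.822 + -195 + -45.73 = -256.55 kJ/kg
Q = ṁ·Δh = 1745 kg/h × -256.55 kJ/kg = -447680 kJ/h
|Q| = 124.36 kW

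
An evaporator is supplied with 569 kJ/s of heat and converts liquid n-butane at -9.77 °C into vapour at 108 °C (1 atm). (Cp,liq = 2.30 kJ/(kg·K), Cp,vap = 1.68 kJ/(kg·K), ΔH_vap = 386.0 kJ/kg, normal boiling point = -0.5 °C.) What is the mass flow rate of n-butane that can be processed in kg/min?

ṁ = 57.9 kg/min

Δh = 2.30×(-0.5−-9.77) + 386.0 + 1.68×(108−-0.5) = 589.6 kJ/kg
Q = 569 kJ/s = 569 kJ/s = 34140 kJ/min
ṁ = Q/Δh = 34140 / 589.6 = 57.904 kg/min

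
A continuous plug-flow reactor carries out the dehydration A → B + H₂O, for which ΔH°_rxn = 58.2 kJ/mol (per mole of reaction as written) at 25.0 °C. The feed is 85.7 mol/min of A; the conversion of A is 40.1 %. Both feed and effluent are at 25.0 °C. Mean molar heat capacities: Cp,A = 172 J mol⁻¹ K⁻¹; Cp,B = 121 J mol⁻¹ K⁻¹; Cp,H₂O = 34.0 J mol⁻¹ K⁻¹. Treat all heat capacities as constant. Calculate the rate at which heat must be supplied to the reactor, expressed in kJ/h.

Q_in = 120000 kJ/h

Extent of reaction ξ = 0.401 × 85.7 = 34.366 mol/min
Reaction term: ξ·ΔH°_rxn = 34.366 × 58.2 = 2000.1 kJ/min
Q = ΔH = 2000.1 kJ/min = 33.335 kW
Heat supplied = 120010 kJ/h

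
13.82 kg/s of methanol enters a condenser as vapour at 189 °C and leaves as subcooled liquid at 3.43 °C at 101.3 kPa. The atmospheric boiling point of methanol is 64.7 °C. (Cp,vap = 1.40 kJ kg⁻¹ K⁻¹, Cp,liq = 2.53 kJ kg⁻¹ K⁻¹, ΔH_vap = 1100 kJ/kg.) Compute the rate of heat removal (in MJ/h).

vapour 189→64.7 °C: -174.02 kJ/kg
condensation at 64.7 °C: -1100 kJ/kg
liquid 64.7→3.43 °C: -155.01 kJ/kg
Δh = -174.02 + -1100 + -155.01 = -1429 kJ/kg
Q = ṁ·Δh = 13.82 kg/s × -1429 kJ/kg = -19749 kJ/s
|Q| = 19749 kW = 71097 MJ/h

Q_c = 71100 MJ/h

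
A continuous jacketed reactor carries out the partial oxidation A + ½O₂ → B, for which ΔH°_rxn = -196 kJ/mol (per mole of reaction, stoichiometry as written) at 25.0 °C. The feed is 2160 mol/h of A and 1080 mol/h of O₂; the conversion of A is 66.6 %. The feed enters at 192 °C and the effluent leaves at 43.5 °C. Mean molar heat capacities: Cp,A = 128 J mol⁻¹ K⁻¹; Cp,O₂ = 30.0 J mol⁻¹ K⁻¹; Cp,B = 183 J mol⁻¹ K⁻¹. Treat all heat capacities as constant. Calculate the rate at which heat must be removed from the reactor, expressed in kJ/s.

Q_out = 90.8 kJ/s

Extent of reaction ξ = 0.666 × 2160 = 1438.6 mol/h
Reaction term: ξ·ΔH°_rxn = 1438.6 × -196 = -281960 kJ/h
Sensible, feed 192→25 °C: -51583 kJ/h
Outlet flows (mol/h): A 721.44, O₂ 360.72, B 1438.6
Sensible, products 25→43.5 °C: 6778.8 kJ/h
Q = ΔH = -326760 kJ/h = -90.767 kW
Heat removed = 90.767 kJ/s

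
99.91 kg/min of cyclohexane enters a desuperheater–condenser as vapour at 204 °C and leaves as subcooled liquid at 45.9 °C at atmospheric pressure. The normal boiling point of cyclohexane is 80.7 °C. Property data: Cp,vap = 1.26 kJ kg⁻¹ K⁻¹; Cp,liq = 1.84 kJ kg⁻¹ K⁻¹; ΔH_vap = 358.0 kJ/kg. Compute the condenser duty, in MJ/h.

Q_c = 3460 MJ/h

vapour 204→80.7 °C: -155.36 kJ/kg
condensation at 80.7 °C: -358 kJ/kg
liquid 80.7→45.9 °C: -64.032 kJ/kg
Δh = -155.36 + -358 + -64.032 = -577.39 kJ/kg
Q = ṁ·Δh = 99.91 kg/min × -577.39 kJ/kg = -57687 kJ/min
|Q| = 961.45 kW = 3461.2 MJ/h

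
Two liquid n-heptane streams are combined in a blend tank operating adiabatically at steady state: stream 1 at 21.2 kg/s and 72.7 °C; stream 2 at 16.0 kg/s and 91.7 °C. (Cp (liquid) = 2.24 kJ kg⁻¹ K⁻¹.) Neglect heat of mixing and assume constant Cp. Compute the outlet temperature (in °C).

T_out = 80.9 °C

No heat crosses the boundary, so H_out = H_in.
Σ ṁᵢCp,ᵢTᵢ = 21.2×2.24×72.7 + 16.0×2.24×91.7 = 6738.9
Σ ṁᵢCp,ᵢ = 21.2×2.24 + 16.0×2.24 = 83.328
T_out = 6738.9 / 83.328 = 80.872 °C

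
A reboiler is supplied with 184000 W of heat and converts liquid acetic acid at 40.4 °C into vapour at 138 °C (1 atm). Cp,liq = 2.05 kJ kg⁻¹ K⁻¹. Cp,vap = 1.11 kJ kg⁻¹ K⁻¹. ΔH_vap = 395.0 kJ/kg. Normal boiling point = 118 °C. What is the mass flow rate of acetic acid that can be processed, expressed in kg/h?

Δh = 2.05×(118−40.4) + 395.0 + 1.11×(138−118) = 576.28 kJ/kg
Q = 184000 W = 184 kJ/s = 662400 kJ/h
ṁ = Q/Δh = 662400 / 576.28 = 1149.4 kg/h

ṁ = 1150 kg/h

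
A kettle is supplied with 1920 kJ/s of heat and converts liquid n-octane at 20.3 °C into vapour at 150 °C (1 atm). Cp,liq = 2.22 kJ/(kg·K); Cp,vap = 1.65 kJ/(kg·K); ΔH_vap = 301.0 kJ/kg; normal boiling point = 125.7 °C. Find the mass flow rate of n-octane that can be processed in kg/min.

ṁ = 200 kg/min

Δh = 2.22×(125.7−20.3) + 301.0 + 1.65×(150−125.7) = 575.08 kJ/kg
Q = 1920 kJ/s = 1920 kJ/s = 115200 kJ/min
ṁ = Q/Δh = 115200 / 575.08 = 200.32 kg/min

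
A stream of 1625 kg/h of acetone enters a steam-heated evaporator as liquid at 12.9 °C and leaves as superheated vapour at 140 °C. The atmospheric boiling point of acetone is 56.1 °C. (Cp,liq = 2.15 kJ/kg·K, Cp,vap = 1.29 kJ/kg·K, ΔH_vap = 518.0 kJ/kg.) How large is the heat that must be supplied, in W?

liquid 12.9→56.1 °C: 92.88 kJ/kg
vaporisation at 56.1 °C: 518 kJ/kg
vapour 56.1→140 °C: 108.23 kJ/kg
Δh = 92.88 + 518 + 108.23 = 719.11 kJ/kg
Q = ṁ·Δh = 1625 kg/h × 719.11 kJ/kg = 1.1686e+06 kJ/h
|Q| = 324.6 kW = 324600 W

Q = 325000 W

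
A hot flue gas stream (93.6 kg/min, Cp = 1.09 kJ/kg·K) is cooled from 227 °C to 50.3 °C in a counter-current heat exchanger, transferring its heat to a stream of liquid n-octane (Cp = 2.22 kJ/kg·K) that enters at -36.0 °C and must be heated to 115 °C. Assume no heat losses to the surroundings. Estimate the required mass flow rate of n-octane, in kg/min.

Heat released by hot stream: Q = 93.6 × 1.09 × (227 − 50.3) = 18028 kJ/min
Energy balance on cold side (adiabatic exchanger): Q = ṁ_c·Cp_c·(T_c,out − T_c,in)
ṁ_c = 18028 / [2.22 × (115 − -36.0)] = 53.779 kg/min

ṁ_c = 53.8 kg/min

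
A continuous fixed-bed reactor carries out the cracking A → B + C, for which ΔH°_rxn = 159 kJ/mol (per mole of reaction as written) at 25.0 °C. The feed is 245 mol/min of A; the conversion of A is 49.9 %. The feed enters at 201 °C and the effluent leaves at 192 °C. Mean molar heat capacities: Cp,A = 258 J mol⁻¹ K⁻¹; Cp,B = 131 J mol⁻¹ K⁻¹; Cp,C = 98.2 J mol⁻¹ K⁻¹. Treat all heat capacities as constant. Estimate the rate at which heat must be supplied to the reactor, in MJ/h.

Extent of reaction ξ = 0.499 × 245 = 122.25 mol/min
Reaction term: ξ·ΔH°_rxn = 122.25 × 159 = 19439 kJ/min
Sensible, feed 201→25 °C: -11125 kJ/min
Outlet flows (mol/min): A 122.75, B 122.25, C 122.25
Sensible, products 25→192 °C: 9968.1 kJ/min
Q = ΔH = 18282 kJ/min = 304.69 kW
Heat supplied = 1096.9 MJ/h

Q_in = 1100 MJ/h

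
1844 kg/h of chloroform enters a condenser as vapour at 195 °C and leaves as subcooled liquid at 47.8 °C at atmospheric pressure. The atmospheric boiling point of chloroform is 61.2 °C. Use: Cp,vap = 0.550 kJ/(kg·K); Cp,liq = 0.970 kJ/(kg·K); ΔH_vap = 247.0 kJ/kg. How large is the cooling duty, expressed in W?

Q_c = 171000 W

vapour 195→61.2 °C: -73.59 kJ/kg
condensation at 61.2 °C: -247 kJ/kg
liquid 61.2→47.8 °C: -12.998 kJ/kg
Δh = -73.59 + -247 + -12.998 = -333.59 kJ/kg
Q = ṁ·Δh = 1844 kg/h × -333.59 kJ/kg = -615140 kJ/h
|Q| = 170.87 kW = 170870 W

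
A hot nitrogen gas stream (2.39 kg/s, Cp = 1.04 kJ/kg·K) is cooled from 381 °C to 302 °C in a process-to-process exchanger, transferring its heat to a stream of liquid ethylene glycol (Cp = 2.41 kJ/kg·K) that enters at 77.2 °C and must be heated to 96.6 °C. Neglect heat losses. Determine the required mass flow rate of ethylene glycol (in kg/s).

Heat released by hot stream: Q = 2.39 × 1.04 × (381 − 302) = 196.36 kJ/s
Energy balance on cold side (adiabatic exchanger): Q = ṁ_c·Cp_c·(T_c,out − T_c,in)
ṁ_c = 196.36 / [2.41 × (96.6 − 77.2)] = 4.1999 kg/s

ṁ_c = 4.20 kg/s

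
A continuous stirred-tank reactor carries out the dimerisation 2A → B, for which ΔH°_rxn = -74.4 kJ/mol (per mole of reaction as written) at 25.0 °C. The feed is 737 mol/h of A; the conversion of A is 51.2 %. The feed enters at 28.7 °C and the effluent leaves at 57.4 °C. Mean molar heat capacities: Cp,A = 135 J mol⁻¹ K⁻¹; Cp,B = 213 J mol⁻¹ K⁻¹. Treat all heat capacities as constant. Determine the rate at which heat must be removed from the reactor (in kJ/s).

Q_out = 3.20 kJ/s

Extent of reaction ξ = 0.512 × 737 / 2 = 188.67 mol/h
Reaction term: ξ·ΔH°_rxn = 188.67 × -74.4 = -14037 kJ/h
Sensible, feed 28.7→25 °C: -368.13 kJ/h
Outlet flows (mol/h): A 359.66, B 188.67
Sensible, products 25→57.4 °C: 2875.2 kJ/h
Q = ΔH = -11530 kJ/h = -3.2028 kW
Heat removed = 3.2028 kJ/s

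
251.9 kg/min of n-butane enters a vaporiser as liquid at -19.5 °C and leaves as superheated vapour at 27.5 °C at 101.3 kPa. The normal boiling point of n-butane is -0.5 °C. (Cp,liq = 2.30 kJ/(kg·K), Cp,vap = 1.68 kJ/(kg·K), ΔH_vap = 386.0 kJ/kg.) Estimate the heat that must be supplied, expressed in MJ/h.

Q = 7210 MJ/h

liquid -19.5→-0.5 °C: 43.7 kJ/kg
vaporisation at -0.5 °C: 386 kJ/kg
vapour -0.5→27.5 °C: 47.04 kJ/kg
Δh = 43.7 + 386 + 47.04 = 476.74 kJ/kg
Q = ṁ·Δh = 251.9 kg/min × 476.74 kJ/kg = 120090 kJ/min
|Q| = 2001.5 kW = 7205.4 MJ/h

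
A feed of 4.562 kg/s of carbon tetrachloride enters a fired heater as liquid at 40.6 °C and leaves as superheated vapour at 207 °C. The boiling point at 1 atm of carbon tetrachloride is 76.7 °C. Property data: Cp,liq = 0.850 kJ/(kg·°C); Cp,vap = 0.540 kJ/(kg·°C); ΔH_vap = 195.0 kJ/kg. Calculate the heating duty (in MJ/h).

Q = 4860 MJ/h

liquid 40.6→76.7 °C: 30.685 kJ/kg
vaporisation at 76.7 °C: 195 kJ/kg
vapour 76.7→207 °C: 70.362 kJ/kg
Δh = 30.685 + 195 + 70.362 = 296.05 kJ/kg
Q = ṁ·Δh = 4.562 kg/s × 296.05 kJ/kg = 1350.6 kJ/s
|Q| = 1350.6 kW = 4862 MJ/h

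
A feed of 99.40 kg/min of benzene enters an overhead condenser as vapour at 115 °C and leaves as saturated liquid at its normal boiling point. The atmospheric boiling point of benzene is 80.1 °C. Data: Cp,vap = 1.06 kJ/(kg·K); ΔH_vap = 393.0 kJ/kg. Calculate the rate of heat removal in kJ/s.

vapour 115→80.1 °C: -36.994 kJ/kg
condensation at 80.1 °C: -393 kJ/kg
Δh = -36.994 + -393 = -429.99 kJ/kg
Q = ṁ·Δh = 99.40 kg/min × -429.99 kJ/kg = -42741 kJ/min
|Q| = 712.36 kW

Q_c = 712 kJ/s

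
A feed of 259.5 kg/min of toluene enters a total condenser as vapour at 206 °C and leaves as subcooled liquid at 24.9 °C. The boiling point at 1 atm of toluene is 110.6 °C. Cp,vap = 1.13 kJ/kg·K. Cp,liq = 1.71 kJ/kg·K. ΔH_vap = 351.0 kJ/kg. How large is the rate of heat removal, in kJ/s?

Q_c = 2620 kJ/s

vapour 206→110.6 °C: -107.8 kJ/kg
condensation at 110.6 °C: -351 kJ/kg
liquid 110.6→24.9 °C: -146.55 kJ/kg
Δh = -107.8 + -351 + -146.55 = -605.35 kJ/kg
Q = ṁ·Δh = 259.5 kg/min × -605.35 kJ/kg = -157090 kJ/min
|Q| = 2618.1 kW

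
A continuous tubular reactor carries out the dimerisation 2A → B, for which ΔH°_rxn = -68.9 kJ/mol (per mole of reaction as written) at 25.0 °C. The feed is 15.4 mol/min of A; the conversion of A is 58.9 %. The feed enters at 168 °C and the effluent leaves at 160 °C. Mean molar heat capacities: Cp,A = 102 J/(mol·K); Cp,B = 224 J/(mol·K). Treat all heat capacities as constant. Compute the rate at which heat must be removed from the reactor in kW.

Extent of reaction ξ = 0.589 × 15.4 / 2 = 4.5353 mol/min
Reaction term: ξ·ΔH°_rxn = 4.5353 × -68.9 = -312.48 kJ/min
Sensible, feed 168→25 °C: -224.62 kJ/min
Outlet flows (mol/min): A 6.3294, B 4.5353
Sensible, products 25→160 °C: 224.3 kJ/min
Q = ΔH = -312.8 kJ/min = -5.2134 kW
Heat removed = 5.2134 kW

Q_out = 5.21 kW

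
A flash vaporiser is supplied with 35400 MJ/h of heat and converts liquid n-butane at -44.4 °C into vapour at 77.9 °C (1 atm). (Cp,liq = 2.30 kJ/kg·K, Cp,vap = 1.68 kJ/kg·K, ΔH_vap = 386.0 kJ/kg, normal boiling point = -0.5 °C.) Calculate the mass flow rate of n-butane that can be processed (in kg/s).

Δh = 2.30×(-0.5−-44.4) + 386.0 + 1.68×(77.9−-0.5) = 618.68 kJ/kg
Q = 35400 MJ/h = 9833.3 kJ/s = 9833.3 kJ/s
ṁ = Q/Δh = 9833.3 / 618.68 = 15.894 kg/s

ṁ = 15.9 kg/s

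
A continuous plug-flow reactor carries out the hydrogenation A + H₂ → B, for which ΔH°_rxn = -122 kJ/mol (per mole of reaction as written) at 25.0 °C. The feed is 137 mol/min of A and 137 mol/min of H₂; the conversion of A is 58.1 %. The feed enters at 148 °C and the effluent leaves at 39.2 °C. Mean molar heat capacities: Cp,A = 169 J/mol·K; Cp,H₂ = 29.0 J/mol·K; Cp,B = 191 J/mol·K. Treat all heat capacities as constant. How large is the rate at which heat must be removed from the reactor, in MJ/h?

Q_out = 760 MJ/h

Extent of reaction ξ = 0.581 × 137 = 79.597 mol/min
Reaction term: ξ·ΔH°_rxn = 79.597 × -122 = -9710.8 kJ/min
Sensible, feed 148→25 °C: -3336.5 kJ/min
Outlet flows (mol/min): A 57.403, H₂ 57.403, B 79.597
Sensible, products 25→39.2 °C: 377.28 kJ/min
Q = ΔH = -12670 kJ/min = -211.17 kW
Heat removed = 760.2 MJ/h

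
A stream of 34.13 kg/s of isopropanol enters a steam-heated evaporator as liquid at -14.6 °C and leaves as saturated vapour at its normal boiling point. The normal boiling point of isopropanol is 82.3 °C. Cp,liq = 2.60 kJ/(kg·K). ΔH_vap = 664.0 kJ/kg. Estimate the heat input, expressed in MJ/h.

liquid -14.6→82.3 °C: 251.94 kJ/kg
vaporisation at 82.3 °C: 664 kJ/kg
Δh = 251.94 + 664 = 915.94 kJ/kg
Q = ṁ·Δh = 34.13 kg/s × 915.94 kJ/kg = 31261 kJ/s
|Q| = 31261 kW = 112540 MJ/h

Q = 113000 MJ/h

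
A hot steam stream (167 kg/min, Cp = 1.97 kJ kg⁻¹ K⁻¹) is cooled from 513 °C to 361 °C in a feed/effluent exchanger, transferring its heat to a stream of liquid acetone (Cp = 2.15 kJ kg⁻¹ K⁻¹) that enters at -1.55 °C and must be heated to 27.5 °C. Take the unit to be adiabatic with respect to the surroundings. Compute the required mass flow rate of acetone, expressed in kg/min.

Heat released by hot stream: Q = 167 × 1.97 × (513 − 361) = 50006 kJ/min
Energy balance on cold side (adiabatic exchanger): Q = ṁ_c·Cp_c·(T_c,out − T_c,in)
ṁ_c = 50006 / [2.15 × (27.5 − -1.55)] = 800.65 kg/min

ṁ_c = 801 kg/min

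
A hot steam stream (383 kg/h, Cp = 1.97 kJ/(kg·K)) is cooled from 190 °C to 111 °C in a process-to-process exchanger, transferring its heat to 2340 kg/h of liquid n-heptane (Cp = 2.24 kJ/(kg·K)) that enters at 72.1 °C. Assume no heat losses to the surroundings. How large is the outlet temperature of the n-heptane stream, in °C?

Heat released by hot stream: Q = 383 × 1.97 × (190 − 111) = 59606 kJ/h
Energy balance on cold side (adiabatic exchanger): Q = ṁ_c·Cp_c·(T_c,out − T_c,in)
T_c,out = 72.1 + 59606/(2340 × 2.24) = 83.472 °C

T_c,out = 83.5 °C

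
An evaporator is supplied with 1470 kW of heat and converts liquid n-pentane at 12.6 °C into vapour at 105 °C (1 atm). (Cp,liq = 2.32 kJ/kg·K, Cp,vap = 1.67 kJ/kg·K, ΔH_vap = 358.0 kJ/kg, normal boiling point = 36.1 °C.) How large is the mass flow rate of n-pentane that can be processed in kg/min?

Δh = 2.32×(36.1−12.6) + 358.0 + 1.67×(105−36.1) = 527.58 kJ/kg
Q = 1470 kW = 1470 kJ/s = 88200 kJ/min
ṁ = Q/Δh = 88200 / 527.58 = 167.18 kg/min

ṁ = 167 kg/min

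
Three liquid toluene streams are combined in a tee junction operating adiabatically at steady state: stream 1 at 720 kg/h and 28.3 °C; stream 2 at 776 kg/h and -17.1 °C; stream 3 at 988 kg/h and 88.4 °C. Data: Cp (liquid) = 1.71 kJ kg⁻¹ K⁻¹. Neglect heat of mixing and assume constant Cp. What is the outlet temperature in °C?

T_out = 38.0 °C

Adiabatic, steady state ⇒ Σ ṁᵢCp,ᵢ(T_out − Tᵢ) = 0
Σ ṁᵢCp,ᵢTᵢ = 720×1.71×28.3 + 776×1.71×-17.1 + 988×1.71×88.4 = 161500
Σ ṁᵢCp,ᵢ = 720×1.71 + 776×1.71 + 988×1.71 = 4247.6
T_out = 161500 / 4247.6 = 38.022 °C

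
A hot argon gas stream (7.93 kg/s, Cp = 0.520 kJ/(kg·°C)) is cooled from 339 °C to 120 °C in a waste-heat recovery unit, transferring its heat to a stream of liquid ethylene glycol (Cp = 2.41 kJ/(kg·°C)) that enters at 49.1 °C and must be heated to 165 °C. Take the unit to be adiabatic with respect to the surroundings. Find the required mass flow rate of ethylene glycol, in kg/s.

Heat released by hot stream: Q = 7.93 × 0.520 × (339 − 120) = 903.07 kJ/s
Energy balance on cold side (adiabatic exchanger): Q = ṁ_c·Cp_c·(T_c,out − T_c,in)
ṁ_c = 903.07 / [2.41 × (165 − 49.1)] = 3.2331 kg/s

ṁ_c = 3.23 kg/s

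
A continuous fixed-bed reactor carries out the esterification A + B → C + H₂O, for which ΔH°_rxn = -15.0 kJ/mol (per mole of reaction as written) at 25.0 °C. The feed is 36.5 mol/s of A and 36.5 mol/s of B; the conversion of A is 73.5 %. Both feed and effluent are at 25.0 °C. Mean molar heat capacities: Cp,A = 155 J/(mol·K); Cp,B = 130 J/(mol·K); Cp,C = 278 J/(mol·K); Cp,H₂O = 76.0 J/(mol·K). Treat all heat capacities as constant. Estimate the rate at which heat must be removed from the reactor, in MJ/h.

Q_out = 1450 MJ/h

Extent of reaction ξ = 0.735 × 36.5 = 26.828 mol/s
Reaction term: ξ·ΔH°_rxn = 26.828 × -15.0 = -402.41 kJ/s
Q = ΔH = -402.41 kJ/s = -402.41 kW
Heat removed = 1448.7 MJ/h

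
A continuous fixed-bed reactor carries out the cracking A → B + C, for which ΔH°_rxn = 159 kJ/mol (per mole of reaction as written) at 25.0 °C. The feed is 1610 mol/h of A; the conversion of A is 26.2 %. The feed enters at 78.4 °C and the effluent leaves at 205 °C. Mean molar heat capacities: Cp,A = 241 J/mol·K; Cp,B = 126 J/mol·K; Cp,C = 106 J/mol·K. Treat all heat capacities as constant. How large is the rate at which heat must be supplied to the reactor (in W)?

Q_in = 32100 W

Extent of reaction ξ = 0.262 × 1610 = 421.82 mol/h
Reaction term: ξ·ΔH°_rxn = 421.82 × 159 = 67069 kJ/h
Sensible, feed 78.4→25 °C: -20720 kJ/h
Outlet flows (mol/h): A 1188.2, B 421.82, C 421.82
Sensible, products 25→205 °C: 69158 kJ/h
Q = ΔH = 115510 kJ/h = 32.086 kW
Heat supplied = 32086 W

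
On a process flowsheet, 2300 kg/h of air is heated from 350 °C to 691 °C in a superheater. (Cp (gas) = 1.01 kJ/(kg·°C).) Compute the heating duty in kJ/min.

Q = ṁ·Cp·ΔT = 2300 × 1.01 × (691 − 350) = 792140 kJ/h
Converting: 792140 / 3600 s = 220.04 kW
Heating duty = 13202 kJ/min

Q = 13200 kJ/min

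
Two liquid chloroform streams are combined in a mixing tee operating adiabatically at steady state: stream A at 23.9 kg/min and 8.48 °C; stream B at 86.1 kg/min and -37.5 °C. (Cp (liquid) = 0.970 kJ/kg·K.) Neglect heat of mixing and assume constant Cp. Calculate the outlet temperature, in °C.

Adiabatic, steady state ⇒ Σ ṁᵢCp,ᵢ(T_out − Tᵢ) = 0
T_out = Σ ṁᵢCp,ᵢTᵢ / Σ ṁᵢCp,ᵢ
      = -2935.3 / 106.7 = -27.51 °C

T_out = -27.5 °C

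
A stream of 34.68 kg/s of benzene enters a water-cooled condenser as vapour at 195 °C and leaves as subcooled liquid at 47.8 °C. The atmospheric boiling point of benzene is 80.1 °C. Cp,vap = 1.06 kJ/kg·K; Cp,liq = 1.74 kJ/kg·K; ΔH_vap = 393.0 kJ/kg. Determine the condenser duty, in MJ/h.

vapour 195→80.1 °C: -121.79 kJ/kg
condensation at 80.1 °C: -393 kJ/kg
liquid 80.1→47.8 °C: -56.202 kJ/kg
Δh = -121.79 + -393 + -56.202 = -571 kJ/kg
Q = ṁ·Δh = 34.68 kg/s × -571 kJ/kg = -19802 kJ/s
|Q| = 19802 kW = 71288 MJ/h

Q_c = 71300 MJ/h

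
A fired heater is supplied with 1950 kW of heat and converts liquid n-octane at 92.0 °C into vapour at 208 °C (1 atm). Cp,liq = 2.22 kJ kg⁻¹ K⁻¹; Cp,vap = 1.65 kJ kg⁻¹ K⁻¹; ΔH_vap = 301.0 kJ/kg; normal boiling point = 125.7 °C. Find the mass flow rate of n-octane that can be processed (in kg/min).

ṁ = 229 kg/min

Δh = 2.22×(125.7−92.0) + 301.0 + 1.65×(208−125.7) = 511.61 kJ/kg
Q = 1950 kW = 1950 kJ/s = 117000 kJ/min
ṁ = Q/Δh = 117000 / 511.61 = 228.69 kg/min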